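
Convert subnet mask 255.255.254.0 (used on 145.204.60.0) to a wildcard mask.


Subnet mask: 255.255.254.0
Wildcard = 255.255.255.255 - subnet mask
255 - 255 = 0
255 - 255 = 0
255 - 254 = 1
255 - 0 = 255
Wildcard: 0.0.1.255


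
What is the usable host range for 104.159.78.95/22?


Network: 104.159.76.0
Broadcast: 104.159.79.255
First usable = network + 1
Last usable = broadcast - 1
Range: 104.159.76.1 to 104.159.79.254


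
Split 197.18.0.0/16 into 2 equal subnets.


New prefix = 16 + 1 = 17
Each subnet has 32768 addresses
  197.18.0.0/17
  197.18.128.0/17
Subnets: 197.18.0.0/17, 197.18.128.0/17


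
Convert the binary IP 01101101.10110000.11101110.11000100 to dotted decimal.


01101101 = 109
10110000 = 176
11101110 = 238
11000100 = 196
IP: 109.176.238.196


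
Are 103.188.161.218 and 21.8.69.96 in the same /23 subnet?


Mask: 255.255.254.0
103.188.161.218 AND mask = 103.188.160.0
21.8.69.96 AND mask = 21.8.68.0
No, different subnets (103.188.160.0 vs 21.8.68.0)


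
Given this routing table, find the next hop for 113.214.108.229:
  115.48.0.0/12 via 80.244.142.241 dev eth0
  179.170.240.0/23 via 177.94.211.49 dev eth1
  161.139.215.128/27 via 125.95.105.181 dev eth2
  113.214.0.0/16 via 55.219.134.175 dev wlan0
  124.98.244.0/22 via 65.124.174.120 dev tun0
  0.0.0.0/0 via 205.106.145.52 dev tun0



Longest prefix match for 113.214.108.229:
  /12 115.48.0.0: no
  /23 179.170.240.0: no
  /27 161.139.215.128: no
  /16 113.214.0.0: MATCH
  /22 124.98.244.0: no
  /0 0.0.0.0: MATCH
Selected: next-hop 55.219.134.175 via wlan0 (matched /16)


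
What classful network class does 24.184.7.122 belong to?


First octet: 24
Binary: 00011000
0xxxxxxx -> Class A (1-126)
Class A, default mask 255.0.0.0 (/8)


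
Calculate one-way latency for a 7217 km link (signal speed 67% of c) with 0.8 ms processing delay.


Speed = 0.67 * 3e5 km/s = 201000 km/s
Propagation delay = 7217 / 201000 = 0.0359 s = 35.9055 ms
Processing delay = 0.8 ms
Total one-way latency = 36.7055 ms


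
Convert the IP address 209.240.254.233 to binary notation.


209 = 11010001
240 = 11110000
254 = 11111110
233 = 11101001
Binary: 11010001.11110000.11111110.11101001


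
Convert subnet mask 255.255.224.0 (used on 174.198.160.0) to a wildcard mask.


Subnet mask: 255.255.224.0
Wildcard = 255.255.255.255 - subnet mask
255 - 255 = 0
255 - 255 = 0
255 - 224 = 31
255 - 0 = 255
Wildcard: 0.0.31.255


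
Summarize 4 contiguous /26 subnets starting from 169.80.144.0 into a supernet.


Original prefix: /26
Number of subnets: 4 = 2^2
New prefix = 26 - 2 = 24
Supernet: 169.80.144.0/24


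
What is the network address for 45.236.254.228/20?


IP:   00101101.11101100.11111110.11100100
Mask: 11111111.11111111.11110000.00000000
AND operation:
Net:  00101101.11101100.11110000.00000000
Network: 45.236.240.0/20


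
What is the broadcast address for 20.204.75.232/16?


Network: 20.204.0.0/16
Host bits = 16
Set all host bits to 1:
Broadcast: 20.204.255.255


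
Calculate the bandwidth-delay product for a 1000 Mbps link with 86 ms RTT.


BDP = bandwidth * RTT
= 1000 Mbps * 86 ms
= 1000 * 1e6 * 86 / 1000 bits
= 86000000 bits
= 10750000 bytes
= 10498.0469 KB
BDP = 86000000 bits (10750000 bytes)


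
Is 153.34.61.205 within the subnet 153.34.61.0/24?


Subnet network: 153.34.61.0
Test IP AND mask: 153.34.61.0
Yes, 153.34.61.205 is in 153.34.61.0/24


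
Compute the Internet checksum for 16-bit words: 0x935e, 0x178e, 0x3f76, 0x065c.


Sum all words (with carry folding):
+ 0x935e = 0x935e
+ 0x178e = 0xaaec
+ 0x3f76 = 0xea62
+ 0x065c = 0xf0be
One's complement: ~0xf0be
Checksum = 0x0f41


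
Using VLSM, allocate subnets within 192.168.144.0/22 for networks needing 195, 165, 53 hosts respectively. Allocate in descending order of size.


195 hosts -> /24 (254 usable): 192.168.144.0/24
165 hosts -> /24 (254 usable): 192.168.145.0/24
53 hosts -> /26 (62 usable): 192.168.146.0/26
Allocation: 192.168.144.0/24 (195 hosts, 254 usable); 192.168.145.0/24 (165 hosts, 254 usable); 192.168.146.0/26 (53 hosts, 62 usable)


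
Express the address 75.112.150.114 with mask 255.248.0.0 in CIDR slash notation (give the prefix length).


Binary: 11111111.11111000.00000000.00000000
Count leading 1s
Prefix: /13


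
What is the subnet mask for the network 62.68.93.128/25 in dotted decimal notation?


/25 means 25 network bits, 7 host bits
Binary: 11111111111111111111111110000000
Mask: 255.255.255.128


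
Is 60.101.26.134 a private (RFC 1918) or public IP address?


RFC 1918 private ranges:
  10.0.0.0/8 (10.0.0.0 - 10.255.255.255)
  172.16.0.0/12 (172.16.0.0 - 172.31.255.255)
  192.168.0.0/16 (192.168.0.0 - 192.168.255.255)
Public (not in any RFC 1918 range)


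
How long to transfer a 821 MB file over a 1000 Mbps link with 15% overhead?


Effective throughput = 1000 * (1 - 15/100) = 850 Mbps
File size in Mb = 821 * 8 = 6568 Mb
Time = 6568 / 850
Time = 7.7271 seconds


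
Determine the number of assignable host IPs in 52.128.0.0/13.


Host bits = 32 - 13 = 19
Total addresses = 2^19 = 524288
Usable = total - 2 (network and broadcast)
Usable hosts: 524286


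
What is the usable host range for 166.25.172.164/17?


Network: 166.25.128.0
Broadcast: 166.25.255.255
First usable = network + 1
Last usable = broadcast - 1
Range: 166.25.128.1 to 166.25.255.254


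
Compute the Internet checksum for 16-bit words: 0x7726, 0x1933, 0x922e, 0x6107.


Sum all words (with carry folding):
+ 0x7726 = 0x7726
+ 0x1933 = 0x9059
+ 0x922e = 0x2288
+ 0x6107 = 0x838f
One's complement: ~0x838f
Checksum = 0x7c70


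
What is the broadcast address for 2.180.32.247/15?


Network: 2.180.0.0/15
Host bits = 17
Set all host bits to 1:
Broadcast: 2.181.255.255


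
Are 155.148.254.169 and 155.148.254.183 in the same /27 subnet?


Mask: 255.255.255.224
155.148.254.169 AND mask = 155.148.254.160
155.148.254.183 AND mask = 155.148.254.160
Yes, same subnet (155.148.254.160)


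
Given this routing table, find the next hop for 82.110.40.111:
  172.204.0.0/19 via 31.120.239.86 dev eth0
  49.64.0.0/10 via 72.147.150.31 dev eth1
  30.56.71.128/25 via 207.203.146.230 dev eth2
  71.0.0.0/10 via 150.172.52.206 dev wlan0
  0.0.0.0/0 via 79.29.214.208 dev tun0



Longest prefix match for 82.110.40.111:
  /19 172.204.0.0: no
  /10 49.64.0.0: no
  /25 30.56.71.128: no
  /10 71.0.0.0: no
  /0 0.0.0.0: MATCH
Selected: next-hop 79.29.214.208 via tun0 (matched /0)


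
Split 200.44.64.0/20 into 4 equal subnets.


New prefix = 20 + 2 = 22
Each subnet has 1024 addresses
  200.44.64.0/22
  200.44.68.0/22
  200.44.72.0/22
  200.44.76.0/22
Subnets: 200.44.64.0/22, 200.44.68.0/22, 200.44.72.0/22, 200.44.76.0/22


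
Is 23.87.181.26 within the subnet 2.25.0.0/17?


Subnet network: 2.25.0.0
Test IP AND mask: 23.87.128.0
No, 23.87.181.26 is not in 2.25.0.0/17


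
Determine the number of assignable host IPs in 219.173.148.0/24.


Host bits = 32 - 24 = 8
Total addresses = 2^8 = 256
Usable = total - 2 (network and broadcast)
Usable hosts: 254


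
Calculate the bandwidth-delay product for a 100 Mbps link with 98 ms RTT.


BDP = bandwidth * RTT
= 100 Mbps * 98 ms
= 100 * 1e6 * 98 / 1000 bits
= 9800000 bits
= 1225000 bytes
= 1196.2891 KB
BDP = 9800000 bits (1225000 bytes)


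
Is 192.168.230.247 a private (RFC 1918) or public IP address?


RFC 1918 private ranges:
  10.0.0.0/8 (10.0.0.0 - 10.255.255.255)
  172.16.0.0/12 (172.16.0.0 - 172.31.255.255)
  192.168.0.0/16 (192.168.0.0 - 192.168.255.255)
Private (in 192.168.0.0/16)


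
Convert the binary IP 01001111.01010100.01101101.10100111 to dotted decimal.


01001111 = 79
01010100 = 84
01101101 = 109
10100111 = 167
IP: 79.84.109.167


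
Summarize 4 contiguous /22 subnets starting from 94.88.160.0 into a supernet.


Original prefix: /22
Number of subnets: 4 = 2^2
New prefix = 22 - 2 = 20
Supernet: 94.88.160.0/20


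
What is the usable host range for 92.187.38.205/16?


Network: 92.187.0.0
Broadcast: 92.187.255.255
First usable = network + 1
Last usable = broadcast - 1
Range: 92.187.0.1 to 92.187.255.254


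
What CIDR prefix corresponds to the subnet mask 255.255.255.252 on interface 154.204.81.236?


Binary: 11111111.11111111.11111111.11111100
Count leading 1s
Prefix: /30


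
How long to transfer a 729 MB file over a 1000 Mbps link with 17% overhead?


Effective throughput = 1000 * (1 - 17/100) = 830 Mbps
File size in Mb = 729 * 8 = 5832 Mb
Time = 5832 / 830
Time = 7.0265 seconds


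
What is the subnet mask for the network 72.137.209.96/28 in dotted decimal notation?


/28 means 28 network bits, 4 host bits
Binary: 11111111111111111111111111110000
Mask: 255.255.255.240


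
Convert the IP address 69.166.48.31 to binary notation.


69 = 01000101
166 = 10100110
48 = 00110000
31 = 00011111
Binary: 01000101.10100110.00110000.00011111


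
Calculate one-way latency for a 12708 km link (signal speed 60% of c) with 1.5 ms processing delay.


Speed = 0.6 * 3e5 km/s = 180000 km/s
Propagation delay = 12708 / 180000 = 0.0706 s = 70.6 ms
Processing delay = 1.5 ms
Total one-way latency = 72.1 ms


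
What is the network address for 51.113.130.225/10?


IP:   00110011.01110001.10000010.11100001
Mask: 11111111.11000000.00000000.00000000
AND operation:
Net:  00110011.01000000.00000000.00000000
Network: 51.64.0.0/10


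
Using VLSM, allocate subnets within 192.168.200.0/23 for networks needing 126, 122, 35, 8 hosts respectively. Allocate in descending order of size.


126 hosts -> /25 (126 usable): 192.168.200.0/25
122 hosts -> /25 (126 usable): 192.168.200.128/25
35 hosts -> /26 (62 usable): 192.168.201.0/26
8 hosts -> /28 (14 usable): 192.168.201.64/28
Allocation: 192.168.200.0/25 (126 hosts, 126 usable); 192.168.200.128/25 (122 hosts, 126 usable); 192.168.201.0/26 (35 hosts, 62 usable); 192.168.201.64/28 (8 hosts, 14 usable)


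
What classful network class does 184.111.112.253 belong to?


First octet: 184
Binary: 10111000
10xxxxxx -> Class B (128-191)
Class B, default mask 255.255.0.0 (/16)


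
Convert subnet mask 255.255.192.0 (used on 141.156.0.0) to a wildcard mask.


Subnet mask: 255.255.192.0
Wildcard = 255.255.255.255 - subnet mask
255 - 255 = 0
255 - 255 = 0
255 - 192 = 63
255 - 0 = 255
Wildcard: 0.0.63.255


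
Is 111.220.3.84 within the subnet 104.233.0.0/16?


Subnet network: 104.233.0.0
Test IP AND mask: 111.220.0.0
No, 111.220.3.84 is not in 104.233.0.0/16


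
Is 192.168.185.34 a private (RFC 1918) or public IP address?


RFC 1918 private ranges:
  10.0.0.0/8 (10.0.0.0 - 10.255.255.255)
  172.16.0.0/12 (172.16.0.0 - 172.31.255.255)
  192.168.0.0/16 (192.168.0.0 - 192.168.255.255)
Private (in 192.168.0.0/16)


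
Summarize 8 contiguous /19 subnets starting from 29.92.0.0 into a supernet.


Original prefix: /19
Number of subnets: 8 = 2^3
New prefix = 19 - 3 = 16
Supernet: 29.92.0.0/16


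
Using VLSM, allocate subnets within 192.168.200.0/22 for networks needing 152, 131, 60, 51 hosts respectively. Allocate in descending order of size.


152 hosts -> /24 (254 usable): 192.168.200.0/24
131 hosts -> /24 (254 usable): 192.168.201.0/24
60 hosts -> /26 (62 usable): 192.168.202.0/26
51 hosts -> /26 (62 usable): 192.168.202.64/26
Allocation: 192.168.200.0/24 (152 hosts, 254 usable); 192.168.201.0/24 (131 hosts, 254 usable); 192.168.202.0/26 (60 hosts, 62 usable); 192.168.202.64/26 (51 hosts, 62 usable)


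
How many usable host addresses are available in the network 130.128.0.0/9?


Host bits = 32 - 9 = 23
Total addresses = 2^23 = 8388608
Usable = total - 2 (network and broadcast)
Usable hosts: 8388606


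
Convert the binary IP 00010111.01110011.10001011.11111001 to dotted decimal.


00010111 = 23
01110011 = 115
10001011 = 139
11111001 = 249
IP: 23.115.139.249


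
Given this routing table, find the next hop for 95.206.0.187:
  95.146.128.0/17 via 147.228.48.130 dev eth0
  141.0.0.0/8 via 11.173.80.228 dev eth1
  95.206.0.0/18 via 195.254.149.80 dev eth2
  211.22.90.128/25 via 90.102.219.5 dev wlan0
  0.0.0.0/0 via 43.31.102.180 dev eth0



Longest prefix match for 95.206.0.187:
  /17 95.146.128.0: no
  /8 141.0.0.0: no
  /18 95.206.0.0: MATCH
  /25 211.22.90.128: no
  /0 0.0.0.0: MATCH
Selected: next-hop 195.254.149.80 via eth2 (matched /18)


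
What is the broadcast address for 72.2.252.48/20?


Network: 72.2.240.0/20
Host bits = 12
Set all host bits to 1:
Broadcast: 72.2.255.255


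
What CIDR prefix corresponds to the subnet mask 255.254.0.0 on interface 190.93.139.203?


Binary: 11111111.11111110.00000000.00000000
Count leading 1s
Prefix: /15


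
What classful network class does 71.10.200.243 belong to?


First octet: 71
Binary: 01000111
0xxxxxxx -> Class A (1-126)
Class A, default mask 255.0.0.0 (/8)


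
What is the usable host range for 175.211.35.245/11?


Network: 175.192.0.0
Broadcast: 175.223.255.255
First usable = network + 1
Last usable = broadcast - 1
Range: 175.192.0.1 to 175.223.255.254


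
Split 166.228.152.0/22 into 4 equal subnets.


New prefix = 22 + 2 = 24
Each subnet has 256 addresses
  166.228.152.0/24
  166.228.153.0/24
  166.228.154.0/24
  166.228.155.0/24
Subnets: 166.228.152.0/24, 166.228.153.0/24, 166.228.154.0/24, 166.228.155.0/24


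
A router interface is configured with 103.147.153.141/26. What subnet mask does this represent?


/26 means 26 network bits, 6 host bits
Binary: 11111111111111111111111111000000
Mask: 255.255.255.192


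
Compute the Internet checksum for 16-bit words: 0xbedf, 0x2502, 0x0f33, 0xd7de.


Sum all words (with carry folding):
+ 0xbedf = 0xbedf
+ 0x2502 = 0xe3e1
+ 0x0f33 = 0xf314
+ 0xd7de = 0xcaf3
One's complement: ~0xcaf3
Checksum = 0x350c


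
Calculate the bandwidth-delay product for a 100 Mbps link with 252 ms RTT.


BDP = bandwidth * RTT
= 100 Mbps * 252 ms
= 100 * 1e6 * 252 / 1000 bits
= 25200000 bits
= 3150000 bytes
= 3076.1719 KB
BDP = 25200000 bits (3150000 bytes)


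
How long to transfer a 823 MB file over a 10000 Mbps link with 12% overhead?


Effective throughput = 10000 * (1 - 12/100) = 8800 Mbps
File size in Mb = 823 * 8 = 6584 Mb
Time = 6584 / 8800
Time = 0.7482 seconds


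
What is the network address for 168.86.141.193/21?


IP:   10101000.01010110.10001101.11000001
Mask: 11111111.11111111.11111000.00000000
AND operation:
Net:  10101000.01010110.10001000.00000000
Network: 168.86.136.0/21


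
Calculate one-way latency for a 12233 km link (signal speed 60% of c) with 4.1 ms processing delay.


Speed = 0.6 * 3e5 km/s = 180000 km/s
Propagation delay = 12233 / 180000 = 0.068 s = 67.9611 ms
Processing delay = 4.1 ms
Total one-way latency = 72.0611 ms


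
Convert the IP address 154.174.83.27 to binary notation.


154 = 10011010
174 = 10101110
83 = 01010011
27 = 00011011
Binary: 10011010.10101110.01010011.00011011


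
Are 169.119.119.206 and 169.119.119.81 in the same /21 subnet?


Mask: 255.255.248.0
169.119.119.206 AND mask = 169.119.112.0
169.119.119.81 AND mask = 169.119.112.0
Yes, same subnet (169.119.112.0)


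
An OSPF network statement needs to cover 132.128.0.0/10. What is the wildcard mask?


Subnet mask: 255.192.0.0
Wildcard = 255.255.255.255 - subnet mask
255 - 255 = 0
255 - 192 = 63
255 - 0 = 255
255 - 0 = 255
Wildcard: 0.63.255.255


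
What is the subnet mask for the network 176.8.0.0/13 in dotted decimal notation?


/13 means 13 network bits, 19 host bits
Binary: 11111111111110000000000000000000
Mask: 255.248.0.0


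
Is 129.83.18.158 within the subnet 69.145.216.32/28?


Subnet network: 69.145.216.32
Test IP AND mask: 129.83.18.144
No, 129.83.18.158 is not in 69.145.216.32/28


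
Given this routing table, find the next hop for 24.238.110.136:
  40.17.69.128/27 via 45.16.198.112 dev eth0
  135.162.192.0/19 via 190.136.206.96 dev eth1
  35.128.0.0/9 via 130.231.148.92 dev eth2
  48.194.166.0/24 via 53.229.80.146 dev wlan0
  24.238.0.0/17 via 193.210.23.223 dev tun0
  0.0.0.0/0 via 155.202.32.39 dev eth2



Longest prefix match for 24.238.110.136:
  /27 40.17.69.128: no
  /19 135.162.192.0: no
  /9 35.128.0.0: no
  /24 48.194.166.0: no
  /17 24.238.0.0: MATCH
  /0 0.0.0.0: MATCH
Selected: next-hop 193.210.23.223 via tun0 (matched /17)


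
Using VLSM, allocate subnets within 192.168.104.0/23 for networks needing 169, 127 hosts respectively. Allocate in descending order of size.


169 hosts -> /24 (254 usable): 192.168.104.0/24
127 hosts -> /24 (254 usable): 192.168.105.0/24
Allocation: 192.168.104.0/24 (169 hosts, 254 usable); 192.168.105.0/24 (127 hosts, 254 usable)


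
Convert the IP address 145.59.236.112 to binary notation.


145 = 10010001
59 = 00111011
236 = 11101100
112 = 01110000
Binary: 10010001.00111011.11101100.01110000


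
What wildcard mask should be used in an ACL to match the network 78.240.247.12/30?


Subnet mask: 255.255.255.252
Wildcard = 255.255.255.255 - subnet mask
255 - 255 = 0
255 - 255 = 0
255 - 255 = 0
255 - 252 = 3
Wildcard: 0.0.0.3


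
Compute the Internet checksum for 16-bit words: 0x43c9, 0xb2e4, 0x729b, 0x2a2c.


Sum all words (with carry folding):
+ 0x43c9 = 0x43c9
+ 0xb2e4 = 0xf6ad
+ 0x729b = 0x6949
+ 0x2a2c = 0x9375
One's complement: ~0x9375
Checksum = 0x6c8a


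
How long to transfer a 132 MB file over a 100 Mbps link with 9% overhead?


Effective throughput = 100 * (1 - 9/100) = 91 Mbps
File size in Mb = 132 * 8 = 1056 Mb
Time = 1056 / 91
Time = 11.6044 seconds


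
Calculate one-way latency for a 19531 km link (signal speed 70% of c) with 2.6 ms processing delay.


Speed = 0.7 * 3e5 km/s = 210000 km/s
Propagation delay = 19531 / 210000 = 0.093 s = 93.0048 ms
Processing delay = 2.6 ms
Total one-way latency = 95.6048 ms


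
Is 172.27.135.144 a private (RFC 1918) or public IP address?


RFC 1918 private ranges:
  10.0.0.0/8 (10.0.0.0 - 10.255.255.255)
  172.16.0.0/12 (172.16.0.0 - 172.31.255.255)
  192.168.0.0/16 (192.168.0.0 - 192.168.255.255)
Private (in 172.16.0.0/12)


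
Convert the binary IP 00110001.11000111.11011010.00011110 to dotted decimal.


00110001 = 49
11000111 = 199
11011010 = 218
00011110 = 30
IP: 49.199.218.30


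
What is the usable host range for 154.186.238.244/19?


Network: 154.186.224.0
Broadcast: 154.186.255.255
First usable = network + 1
Last usable = broadcast - 1
Range: 154.186.224.1 to 154.186.255.254


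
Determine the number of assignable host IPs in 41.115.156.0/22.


Host bits = 32 - 22 = 10
Total addresses = 2^10 = 1024
Usable = total - 2 (network and broadcast)
Usable hosts: 1022


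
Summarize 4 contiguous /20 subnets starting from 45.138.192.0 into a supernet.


Original prefix: /20
Number of subnets: 4 = 2^2
New prefix = 20 - 2 = 18
Supernet: 45.138.192.0/18


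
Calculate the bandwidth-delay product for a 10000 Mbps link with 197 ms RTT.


BDP = bandwidth * RTT
= 10000 Mbps * 197 ms
= 10000 * 1e6 * 197 / 1000 bits
= 1970000000 bits
= 246250000 bytes
= 240478.5156 KB
BDP = 1970000000 bits (246250000 bytes)


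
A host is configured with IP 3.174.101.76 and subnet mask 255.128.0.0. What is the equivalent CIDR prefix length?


Binary: 11111111.10000000.00000000.00000000
Count leading 1s
Prefix: /9


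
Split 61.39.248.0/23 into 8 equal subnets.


New prefix = 23 + 3 = 26
Each subnet has 64 addresses
  61.39.248.0/26
  61.39.248.64/26
  61.39.248.128/26
  61.39.248.192/26
  61.39.249.0/26
  61.39.249.64/26
  61.39.249.128/26
  61.39.249.192/26
Subnets: 61.39.248.0/26, 61.39.248.64/26, 61.39.248.128/26, 61.39.248.192/26, 61.39.249.0/26, 61.39.249.64/26, 61.39.249.128/26, 61.39.249.192/26


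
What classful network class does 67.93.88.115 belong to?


First octet: 67
Binary: 01000011
0xxxxxxx -> Class A (1-126)
Class A, default mask 255.0.0.0 (/8)


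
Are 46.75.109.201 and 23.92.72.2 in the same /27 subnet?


Mask: 255.255.255.224
46.75.109.201 AND mask = 46.75.109.192
23.92.72.2 AND mask = 23.92.72.0
No, different subnets (46.75.109.192 vs 23.92.72.0)


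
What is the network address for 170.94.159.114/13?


IP:   10101010.01011110.10011111.01110010
Mask: 11111111.11111000.00000000.00000000
AND operation:
Net:  10101010.01011000.00000000.00000000
Network: 170.88.0.0/13


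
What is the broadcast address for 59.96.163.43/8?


Network: 59.0.0.0/8
Host bits = 24
Set all host bits to 1:
Broadcast: 59.255.255.255


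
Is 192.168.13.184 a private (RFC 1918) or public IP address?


RFC 1918 private ranges:
  10.0.0.0/8 (10.0.0.0 - 10.255.255.255)
  172.16.0.0/12 (172.16.0.0 - 172.31.255.255)
  192.168.0.0/16 (192.168.0.0 - 192.168.255.255)
Private (in 192.168.0.0/16)


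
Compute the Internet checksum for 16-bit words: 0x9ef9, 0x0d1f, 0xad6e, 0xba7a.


Sum all words (with carry folding):
+ 0x9ef9 = 0x9ef9
+ 0x0d1f = 0xac18
+ 0xad6e = 0x5987
+ 0xba7a = 0x1402
One's complement: ~0x1402
Checksum = 0xebfd


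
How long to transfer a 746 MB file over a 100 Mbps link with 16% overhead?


Effective throughput = 100 * (1 - 16/100) = 84 Mbps
File size in Mb = 746 * 8 = 5968 Mb
Time = 5968 / 84
Time = 71.0476 seconds


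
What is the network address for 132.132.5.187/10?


IP:   10000100.10000100.00000101.10111011
Mask: 11111111.11000000.00000000.00000000
AND operation:
Net:  10000100.10000000.00000000.00000000
Network: 132.128.0.0/10


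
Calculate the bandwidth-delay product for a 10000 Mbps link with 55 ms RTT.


BDP = bandwidth * RTT
= 10000 Mbps * 55 ms
= 10000 * 1e6 * 55 / 1000 bits
= 550000000 bits
= 68750000 bytes
= 67138.6719 KB
BDP = 550000000 bits (68750000 bytes)


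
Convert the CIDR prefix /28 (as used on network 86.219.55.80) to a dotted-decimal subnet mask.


/28 means 28 network bits, 4 host bits
Binary: 11111111111111111111111111110000
Mask: 255.255.255.240


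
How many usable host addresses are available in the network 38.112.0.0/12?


Host bits = 32 - 12 = 20
Total addresses = 2^20 = 1048576
Usable = total - 2 (network and broadcast)
Usable hosts: 1048574


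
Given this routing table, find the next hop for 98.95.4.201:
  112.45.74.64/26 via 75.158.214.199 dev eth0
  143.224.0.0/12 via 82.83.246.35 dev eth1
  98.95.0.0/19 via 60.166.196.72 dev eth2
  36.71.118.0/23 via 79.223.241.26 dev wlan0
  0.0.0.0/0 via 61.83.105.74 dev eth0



Longest prefix match for 98.95.4.201:
  /26 112.45.74.64: no
  /12 143.224.0.0: no
  /19 98.95.0.0: MATCH
  /23 36.71.118.0: no
  /0 0.0.0.0: MATCH
Selected: next-hop 60.166.196.72 via eth2 (matched /19)


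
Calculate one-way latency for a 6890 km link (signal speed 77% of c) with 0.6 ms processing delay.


Speed = 0.77 * 3e5 km/s = 231000 km/s
Propagation delay = 6890 / 231000 = 0.0298 s = 29.8268 ms
Processing delay = 0.6 ms
Total one-way latency = 30.4268 ms


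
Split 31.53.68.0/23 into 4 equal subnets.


New prefix = 23 + 2 = 25
Each subnet has 128 addresses
  31.53.68.0/25
  31.53.68.128/25
  31.53.69.0/25
  31.53.69.128/25
Subnets: 31.53.68.0/25, 31.53.68.128/25, 31.53.69.0/25, 31.53.69.128/25


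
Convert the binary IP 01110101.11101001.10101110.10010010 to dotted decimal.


01110101 = 117
11101001 = 233
10101110 = 174
10010010 = 146
IP: 117.233.174.146


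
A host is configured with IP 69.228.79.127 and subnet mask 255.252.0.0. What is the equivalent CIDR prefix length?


Binary: 11111111.11111100.00000000.00000000
Count leading 1s
Prefix: /14


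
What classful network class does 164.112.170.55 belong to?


First octet: 164
Binary: 10100100
10xxxxxx -> Class B (128-191)
Class B, default mask 255.255.0.0 (/16)


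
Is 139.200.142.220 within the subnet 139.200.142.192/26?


Subnet network: 139.200.142.192
Test IP AND mask: 139.200.142.192
Yes, 139.200.142.220 is in 139.200.142.192/26


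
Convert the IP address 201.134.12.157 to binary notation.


201 = 11001001
134 = 10000110
12 = 00001100
157 = 10011101
Binary: 11001001.10000110.00001100.10011101


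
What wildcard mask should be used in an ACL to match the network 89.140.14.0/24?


Subnet mask: 255.255.255.0
Wildcard = 255.255.255.255 - subnet mask
255 - 255 = 0
255 - 255 = 0
255 - 255 = 0
255 - 0 = 255
Wildcard: 0.0.0.255


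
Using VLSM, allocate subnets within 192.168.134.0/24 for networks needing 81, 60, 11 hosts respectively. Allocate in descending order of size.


81 hosts -> /25 (126 usable): 192.168.134.0/25
60 hosts -> /26 (62 usable): 192.168.134.128/26
11 hosts -> /28 (14 usable): 192.168.134.192/28
Allocation: 192.168.134.0/25 (81 hosts, 126 usable); 192.168.134.128/26 (60 hosts, 62 usable); 192.168.134.192/28 (11 hosts, 14 usable)


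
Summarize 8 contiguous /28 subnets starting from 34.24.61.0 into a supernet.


Original prefix: /28
Number of subnets: 8 = 2^3
New prefix = 28 - 3 = 25
Supernet: 34.24.61.0/25


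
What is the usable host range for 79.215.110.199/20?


Network: 79.215.96.0
Broadcast: 79.215.111.255
First usable = network + 1
Last usable = broadcast - 1
Range: 79.215.96.1 to 79.215.111.254


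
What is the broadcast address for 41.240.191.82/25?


Network: 41.240.191.0/25
Host bits = 7
Set all host bits to 1:
Broadcast: 41.240.191.127


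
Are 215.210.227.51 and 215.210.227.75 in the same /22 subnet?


Mask: 255.255.252.0
215.210.227.51 AND mask = 215.210.224.0
215.210.227.75 AND mask = 215.210.224.0
Yes, same subnet (215.210.224.0)


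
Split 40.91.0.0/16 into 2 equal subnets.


New prefix = 16 + 1 = 17
Each subnet has 32768 addresses
  40.91.0.0/17
  40.91.128.0/17
Subnets: 40.91.0.0/17, 40.91.128.0/17


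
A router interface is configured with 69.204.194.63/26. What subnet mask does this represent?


/26 means 26 network bits, 6 host bits
Binary: 11111111111111111111111111000000
Mask: 255.255.255.192


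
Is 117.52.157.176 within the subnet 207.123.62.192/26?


Subnet network: 207.123.62.192
Test IP AND mask: 117.52.157.128
No, 117.52.157.176 is not in 207.123.62.192/26


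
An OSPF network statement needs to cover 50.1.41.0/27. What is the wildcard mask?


Subnet mask: 255.255.255.224
Wildcard = 255.255.255.255 - subnet mask
255 - 255 = 0
255 - 255 = 0
255 - 255 = 0
255 - 224 = 31
Wildcard: 0.0.0.31


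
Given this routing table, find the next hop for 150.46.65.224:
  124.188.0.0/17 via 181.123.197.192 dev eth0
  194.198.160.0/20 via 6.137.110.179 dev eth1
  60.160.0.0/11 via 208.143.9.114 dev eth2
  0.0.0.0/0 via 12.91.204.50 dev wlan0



Longest prefix match for 150.46.65.224:
  /17 124.188.0.0: no
  /20 194.198.160.0: no
  /11 60.160.0.0: no
  /0 0.0.0.0: MATCH
Selected: next-hop 12.91.204.50 via wlan0 (matched /0)


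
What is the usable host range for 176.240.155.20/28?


Network: 176.240.155.16
Broadcast: 176.240.155.31
First usable = network + 1
Last usable = broadcast - 1
Range: 176.240.155.17 to 176.240.155.30


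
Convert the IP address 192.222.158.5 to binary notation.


192 = 11000000
222 = 11011110
158 = 10011110
5 = 00000101
Binary: 11000000.11011110.10011110.00000101


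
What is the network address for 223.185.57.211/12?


IP:   11011111.10111001.00111001.11010011
Mask: 11111111.11110000.00000000.00000000
AND operation:
Net:  11011111.10110000.00000000.00000000
Network: 223.176.0.0/12


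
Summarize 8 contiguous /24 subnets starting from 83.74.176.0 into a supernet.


Original prefix: /24
Number of subnets: 8 = 2^3
New prefix = 24 - 3 = 21
Supernet: 83.74.176.0/21


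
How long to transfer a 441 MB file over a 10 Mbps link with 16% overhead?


Effective throughput = 10 * (1 - 16/100) = 8.4 Mbps
File size in Mb = 441 * 8 = 3528 Mb
Time = 3528 / 8.4
Time = 420 seconds


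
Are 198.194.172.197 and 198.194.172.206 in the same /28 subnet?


Mask: 255.255.255.240
198.194.172.197 AND mask = 198.194.172.192
198.194.172.206 AND mask = 198.194.172.192
Yes, same subnet (198.194.172.192)


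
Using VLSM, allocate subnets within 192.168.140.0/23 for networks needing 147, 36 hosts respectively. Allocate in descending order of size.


147 hosts -> /24 (254 usable): 192.168.140.0/24
36 hosts -> /26 (62 usable): 192.168.141.0/26
Allocation: 192.168.140.0/24 (147 hosts, 254 usable); 192.168.141.0/26 (36 hosts, 62 usable)


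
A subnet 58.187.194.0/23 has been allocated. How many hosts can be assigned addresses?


Host bits = 32 - 23 = 9
Total addresses = 2^9 = 512
Usable = total - 2 (network and broadcast)
Usable hosts: 510


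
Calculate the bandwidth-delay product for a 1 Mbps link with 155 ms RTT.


BDP = bandwidth * RTT
= 1 Mbps * 155 ms
= 1 * 1e6 * 155 / 1000 bits
= 155000 bits
= 19375 bytes
= 18.9209 KB
BDP = 155000 bits (19375 bytes)


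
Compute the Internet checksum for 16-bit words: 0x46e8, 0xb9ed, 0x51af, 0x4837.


Sum all words (with carry folding):
+ 0x46e8 = 0x46e8
+ 0xb9ed = 0x00d6
+ 0x51af = 0x5285
+ 0x4837 = 0x9abc
One's complement: ~0x9abc
Checksum = 0x6543


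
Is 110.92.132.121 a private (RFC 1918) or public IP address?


RFC 1918 private ranges:
  10.0.0.0/8 (10.0.0.0 - 10.255.255.255)
  172.16.0.0/12 (172.16.0.0 - 172.31.255.255)
  192.168.0.0/16 (192.168.0.0 - 192.168.255.255)
Public (not in any RFC 1918 range)


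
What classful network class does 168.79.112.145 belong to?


First octet: 168
Binary: 10101000
10xxxxxx -> Class B (128-191)
Class B, default mask 255.255.0.0 (/16)


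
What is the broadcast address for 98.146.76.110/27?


Network: 98.146.76.96/27
Host bits = 5
Set all host bits to 1:
Broadcast: 98.146.76.127


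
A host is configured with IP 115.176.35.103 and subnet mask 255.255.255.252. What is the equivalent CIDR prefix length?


Binary: 11111111.11111111.11111111.11111100
Count leading 1s
Prefix: /30


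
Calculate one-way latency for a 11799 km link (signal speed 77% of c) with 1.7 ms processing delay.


Speed = 0.77 * 3e5 km/s = 231000 km/s
Propagation delay = 11799 / 231000 = 0.0511 s = 51.0779 ms
Processing delay = 1.7 ms
Total one-way latency = 52.7779 ms


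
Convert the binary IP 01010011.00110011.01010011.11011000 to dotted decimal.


01010011 = 83
00110011 = 51
01010011 = 83
11011000 = 216
IP: 83.51.83.216


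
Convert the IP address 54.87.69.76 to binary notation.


54 = 00110110
87 = 01010111
69 = 01000101
76 = 01001100
Binary: 00110110.01010111.01000101.01001100


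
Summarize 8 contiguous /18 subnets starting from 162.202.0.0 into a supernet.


Original prefix: /18
Number of subnets: 8 = 2^3
New prefix = 18 - 3 = 15
Supernet: 162.202.0.0/15


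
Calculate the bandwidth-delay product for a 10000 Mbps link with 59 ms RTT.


BDP = bandwidth * RTT
= 10000 Mbps * 59 ms
= 10000 * 1e6 * 59 / 1000 bits
= 590000000 bits
= 73750000 bytes
= 72021.4844 KB
BDP = 590000000 bits (73750000 bytes)


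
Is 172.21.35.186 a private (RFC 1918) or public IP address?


RFC 1918 private ranges:
  10.0.0.0/8 (10.0.0.0 - 10.255.255.255)
  172.16.0.0/12 (172.16.0.0 - 172.31.255.255)
  192.168.0.0/16 (192.168.0.0 - 192.168.255.255)
Private (in 172.16.0.0/12)


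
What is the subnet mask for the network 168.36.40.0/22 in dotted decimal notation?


/22 means 22 network bits, 10 host bits
Binary: 11111111111111111111110000000000
Mask: 255.255.252.0


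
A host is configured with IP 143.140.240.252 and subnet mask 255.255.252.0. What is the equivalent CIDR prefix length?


Binary: 11111111.11111111.11111100.00000000
Count leading 1s
Prefix: /22


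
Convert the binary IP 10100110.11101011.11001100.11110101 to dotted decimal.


10100110 = 166
11101011 = 235
11001100 = 204
11110101 = 245
IP: 166.235.204.245


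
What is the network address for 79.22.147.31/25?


IP:   01001111.00010110.10010011.00011111
Mask: 11111111.11111111.11111111.10000000
AND operation:
Net:  01001111.00010110.10010011.00000000
Network: 79.22.147.0/25


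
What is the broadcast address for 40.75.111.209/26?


Network: 40.75.111.192/26
Host bits = 6
Set all host bits to 1:
Broadcast: 40.75.111.255


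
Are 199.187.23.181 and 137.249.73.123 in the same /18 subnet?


Mask: 255.255.192.0
199.187.23.181 AND mask = 199.187.0.0
137.249.73.123 AND mask = 137.249.64.0
No, different subnets (199.187.0.0 vs 137.249.64.0)


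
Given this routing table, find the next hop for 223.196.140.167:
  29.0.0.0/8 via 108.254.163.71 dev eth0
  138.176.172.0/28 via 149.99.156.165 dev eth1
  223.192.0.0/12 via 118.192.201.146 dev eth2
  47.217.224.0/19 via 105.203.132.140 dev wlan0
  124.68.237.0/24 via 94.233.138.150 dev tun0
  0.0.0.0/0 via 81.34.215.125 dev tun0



Longest prefix match for 223.196.140.167:
  /8 29.0.0.0: no
  /28 138.176.172.0: no
  /12 223.192.0.0: MATCH
  /19 47.217.224.0: no
  /24 124.68.237.0: no
  /0 0.0.0.0: MATCH
Selected: next-hop 118.192.201.146 via eth2 (matched /12)


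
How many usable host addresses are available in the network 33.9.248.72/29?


Host bits = 32 - 29 = 3
Total addresses = 2^3 = 8
Usable = total - 2 (network and broadcast)
Usable hosts: 6


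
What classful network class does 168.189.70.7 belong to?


First octet: 168
Binary: 10101000
10xxxxxx -> Class B (128-191)
Class B, default mask 255.255.0.0 (/16)


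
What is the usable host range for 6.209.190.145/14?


Network: 6.208.0.0
Broadcast: 6.211.255.255
First usable = network + 1
Last usable = broadcast - 1
Range: 6.208.0.1 to 6.211.255.254


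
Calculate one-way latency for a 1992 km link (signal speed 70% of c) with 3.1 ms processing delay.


Speed = 0.7 * 3e5 km/s = 210000 km/s
Propagation delay = 1992 / 210000 = 0.0095 s = 9.4857 ms
Processing delay = 3.1 ms
Total one-way latency = 12.5857 ms


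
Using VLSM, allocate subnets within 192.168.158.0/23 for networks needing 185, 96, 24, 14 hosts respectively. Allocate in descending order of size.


185 hosts -> /24 (254 usable): 192.168.158.0/24
96 hosts -> /25 (126 usable): 192.168.159.0/25
24 hosts -> /27 (30 usable): 192.168.159.128/27
14 hosts -> /28 (14 usable): 192.168.159.160/28
Allocation: 192.168.158.0/24 (185 hosts, 254 usable); 192.168.159.0/25 (96 hosts, 126 usable); 192.168.159.128/27 (24 hosts, 30 usable); 192.168.159.160/28 (14 hosts, 14 usable)


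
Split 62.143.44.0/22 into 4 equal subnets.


New prefix = 22 + 2 = 24
Each subnet has 256 addresses
  62.143.44.0/24
  62.143.45.0/24
  62.143.46.0/24
  62.143.47.0/24
Subnets: 62.143.44.0/24, 62.143.45.0/24, 62.143.46.0/24, 62.143.47.0/24


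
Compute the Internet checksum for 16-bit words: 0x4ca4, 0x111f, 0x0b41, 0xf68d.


Sum all words (with carry folding):
+ 0x4ca4 = 0x4ca4
+ 0x111f = 0x5dc3
+ 0x0b41 = 0x6904
+ 0xf68d = 0x5f92
One's complement: ~0x5f92
Checksum = 0xa06d


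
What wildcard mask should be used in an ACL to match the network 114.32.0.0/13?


Subnet mask: 255.248.0.0
Wildcard = 255.255.255.255 - subnet mask
255 - 255 = 0
255 - 248 = 7
255 - 0 = 255
255 - 0 = 255
Wildcard: 0.7.255.255


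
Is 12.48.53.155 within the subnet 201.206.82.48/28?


Subnet network: 201.206.82.48
Test IP AND mask: 12.48.53.144
No, 12.48.53.155 is not in 201.206.82.48/28


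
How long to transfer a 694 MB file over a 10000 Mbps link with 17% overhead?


Effective throughput = 10000 * (1 - 17/100) = 8300 Mbps
File size in Mb = 694 * 8 = 5552 Mb
Time = 5552 / 8300
Time = 0.6689 seconds


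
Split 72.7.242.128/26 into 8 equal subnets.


New prefix = 26 + 3 = 29
Each subnet has 8 addresses
  72.7.242.128/29
  72.7.242.136/29
  72.7.242.144/29
  72.7.242.152/29
  72.7.242.160/29
  72.7.242.168/29
  72.7.242.176/29
  72.7.242.184/29
Subnets: 72.7.242.128/29, 72.7.242.136/29, 72.7.242.144/29, 72.7.242.152/29, 72.7.242.160/29, 72.7.242.168/29, 72.7.242.176/29, 72.7.242.184/29


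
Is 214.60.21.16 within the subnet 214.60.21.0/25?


Subnet network: 214.60.21.0
Test IP AND mask: 214.60.21.0
Yes, 214.60.21.16 is in 214.60.21.0/25


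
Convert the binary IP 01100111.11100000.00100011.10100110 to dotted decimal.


01100111 = 103
11100000 = 224
00100011 = 35
10100110 = 166
IP: 103.224.35.166


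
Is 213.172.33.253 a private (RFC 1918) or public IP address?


RFC 1918 private ranges:
  10.0.0.0/8 (10.0.0.0 - 10.255.255.255)
  172.16.0.0/12 (172.16.0.0 - 172.31.255.255)
  192.168.0.0/16 (192.168.0.0 - 192.168.255.255)
Public (not in any RFC 1918 range)


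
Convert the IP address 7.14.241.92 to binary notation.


7 = 00000111
14 = 00001110
241 = 11110001
92 = 01011100
Binary: 00000111.00001110.11110001.01011100


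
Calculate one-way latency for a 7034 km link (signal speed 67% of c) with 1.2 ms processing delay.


Speed = 0.67 * 3e5 km/s = 201000 km/s
Propagation delay = 7034 / 201000 = 0.035 s = 34.995 ms
Processing delay = 1.2 ms
Total one-way latency = 36.195 ms


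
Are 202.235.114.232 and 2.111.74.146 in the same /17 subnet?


Mask: 255.255.128.0
202.235.114.232 AND mask = 202.235.0.0
2.111.74.146 AND mask = 2.111.0.0
No, different subnets (202.235.0.0 vs 2.111.0.0)


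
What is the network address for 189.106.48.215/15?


IP:   10111101.01101010.00110000.11010111
Mask: 11111111.11111110.00000000.00000000
AND operation:
Net:  10111101.01101010.00000000.00000000
Network: 189.106.0.0/15


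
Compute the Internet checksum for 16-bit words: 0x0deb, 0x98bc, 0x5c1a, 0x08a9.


Sum all words (with carry folding):
+ 0x0deb = 0x0deb
+ 0x98bc = 0xa6a7
+ 0x5c1a = 0x02c2
+ 0x08a9 = 0x0b6b
One's complement: ~0x0b6b
Checksum = 0xf494


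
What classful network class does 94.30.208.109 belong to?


First octet: 94
Binary: 01011110
0xxxxxxx -> Class A (1-126)
Class A, default mask 255.0.0.0 (/8)


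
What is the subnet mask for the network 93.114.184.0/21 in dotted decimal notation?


/21 means 21 network bits, 11 host bits
Binary: 11111111111111111111100000000000
Mask: 255.255.248.0


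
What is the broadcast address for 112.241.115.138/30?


Network: 112.241.115.136/30
Host bits = 2
Set all host bits to 1:
Broadcast: 112.241.115.139


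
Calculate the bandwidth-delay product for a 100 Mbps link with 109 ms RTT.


BDP = bandwidth * RTT
= 100 Mbps * 109 ms
= 100 * 1e6 * 109 / 1000 bits
= 10900000 bits
= 1362500 bytes
= 1330.5664 KB
BDP = 10900000 bits (1362500 bytes)


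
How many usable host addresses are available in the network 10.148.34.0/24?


Host bits = 32 - 24 = 8
Total addresses = 2^8 = 256
Usable = total - 2 (network and broadcast)
Usable hosts: 254


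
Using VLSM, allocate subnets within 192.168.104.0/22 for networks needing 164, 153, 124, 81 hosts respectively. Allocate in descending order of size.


164 hosts -> /24 (254 usable): 192.168.104.0/24
153 hosts -> /24 (254 usable): 192.168.105.0/24
124 hosts -> /25 (126 usable): 192.168.106.0/25
81 hosts -> /25 (126 usable): 192.168.106.128/25
Allocation: 192.168.104.0/24 (164 hosts, 254 usable); 192.168.105.0/24 (153 hosts, 254 usable); 192.168.106.0/25 (124 hosts, 126 usable); 192.168.106.128/25 (81 hosts, 126 usable)


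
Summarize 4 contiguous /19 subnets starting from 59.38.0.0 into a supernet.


Original prefix: /19
Number of subnets: 4 = 2^2
New prefix = 19 - 2 = 17
Supernet: 59.38.0.0/17


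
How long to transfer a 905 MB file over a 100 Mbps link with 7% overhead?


Effective throughput = 100 * (1 - 7/100) = 93 Mbps
File size in Mb = 905 * 8 = 7240 Mb
Time = 7240 / 93
Time = 77.8495 seconds


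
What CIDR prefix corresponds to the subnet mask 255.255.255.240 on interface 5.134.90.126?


Binary: 11111111.11111111.11111111.11110000
Count leading 1s
Prefix: /28


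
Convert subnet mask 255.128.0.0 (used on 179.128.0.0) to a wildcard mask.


Subnet mask: 255.128.0.0
Wildcard = 255.255.255.255 - subnet mask
255 - 255 = 0
255 - 128 = 127
255 - 0 = 255
255 - 0 = 255
Wildcard: 0.127.255.255


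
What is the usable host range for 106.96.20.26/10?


Network: 106.64.0.0
Broadcast: 106.127.255.255
First usable = network + 1
Last usable = broadcast - 1
Range: 106.64.0.1 to 106.127.255.254
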